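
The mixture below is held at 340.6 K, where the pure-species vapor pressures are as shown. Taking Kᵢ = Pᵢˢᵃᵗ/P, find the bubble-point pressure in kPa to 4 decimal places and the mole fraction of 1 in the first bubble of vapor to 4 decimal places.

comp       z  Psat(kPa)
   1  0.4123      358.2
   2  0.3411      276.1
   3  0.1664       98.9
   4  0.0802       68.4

Pbub = 263.8062 kPa, y_1 = 0.5598

At the bubble point ψ → 0, so ΣzᵢKᵢ = 1 with Kᵢ = Pᵢˢᵃᵗ/P ⇒ P = ΣzᵢPᵢˢᵃᵗ.
P = 0.4123·358.2 + 0.3411·276.1 + 0.1664·98.9 + 0.0802·68.4 = 263.8062 kPa
yᵢ = zᵢPᵢˢᵃᵗ/P ⇒ y_1 = 0.4123·358.2/263.8062 = 0.5598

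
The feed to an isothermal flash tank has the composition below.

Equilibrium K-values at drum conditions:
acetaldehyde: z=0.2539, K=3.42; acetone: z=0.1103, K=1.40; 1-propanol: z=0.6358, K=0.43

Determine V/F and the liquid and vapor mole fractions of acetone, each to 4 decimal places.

V/F = 0.2504, x_acetone = 0.1003, y_acetone = 0.1404

Rachford–Rice: g(V/F) = Σ zᵢ(Kᵢ−1)/(1+V/F(Kᵢ−1)) = 0.
Feasibility: ΣzᵢKᵢ = 1.2962, Σzᵢ/Kᵢ = 1.6316 — both > 1, two phases present.
Newton–Raphson from V/F = 0.5:
  V/F = 0.5000: g = -0.19207, g' = -0.7208 → V/F = 0.2335
  V/F = 0.2335: g = 0.01488, g' = -0.8966 → V/F = 0.2501
  V/F = 0.2501: g = 0.00020, g' = -0.8726 → V/F = 0.2504
Converged at V/F = 0.2504.
Compositions from xᵢ = zᵢ/(1+V/F(Kᵢ−1)), yᵢ = Kᵢxᵢ:
  acetaldehyde: x = 0.1581, y = 0.5407
  acetone: x = 0.1003, y = 0.1404
  1-propanol: x = 0.7416, y = 0.3189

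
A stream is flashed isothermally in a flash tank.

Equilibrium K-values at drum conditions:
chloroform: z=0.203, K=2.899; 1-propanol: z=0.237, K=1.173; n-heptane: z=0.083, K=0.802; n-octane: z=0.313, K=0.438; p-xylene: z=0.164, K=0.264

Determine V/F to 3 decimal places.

V/F = 0.143

Newton iteration, V/F⁰ = 0.41:
  V/F = 0.410: g = -0.1643, g' = -0.591 → V/F = 0.132
  V/F = 0.132: g = 0.0079, g' = -0.703 → V/F = 0.143
Converged at V/F = 0.143.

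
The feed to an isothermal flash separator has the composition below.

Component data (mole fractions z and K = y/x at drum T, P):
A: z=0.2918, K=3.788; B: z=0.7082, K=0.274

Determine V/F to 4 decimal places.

Material balance + equilibrium reduce to Σ zᵢ(Kᵢ−1)/(1+V/F(Kᵢ−1)) = 0.
Check two-phase: ΣzᵢKᵢ = 1.2994 > 1 and Σzᵢ/Kᵢ = 2.6617 > 1, so g(0) = 0.2994 > 0 and g(1) = -1.6617 < 0.
Binary case is linear: z₁(K₁−1)(1+V/F(K₂−1)) + z₂(K₂−1)(1+V/F(K₁−1)) = 0
⇒ V/F = [z₁(K₁−1)+z₂(K₂−1)] / [−(K₁−1)(K₂−1)] = 0.29939/2.02409 = 0.1479

V/F = 0.1479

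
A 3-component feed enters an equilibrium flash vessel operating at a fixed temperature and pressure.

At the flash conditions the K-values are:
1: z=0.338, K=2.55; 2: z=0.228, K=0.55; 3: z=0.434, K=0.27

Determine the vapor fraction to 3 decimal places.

ψ = 0.105

Material balance + equilibrium reduce to Σ zᵢ(Kᵢ−1)/(1+ψ(Kᵢ−1)) = 0.
g(0) = ΣzᵢKᵢ − 1 = 0.104 and g(1) = 1 − Σzᵢ/Kᵢ = -1.155, so a root lies in (0, 1).
Iterate (Newton) starting at ψ = 0.5:
  ψ = 0.500: g = -0.3362, g' = -0.908 → ψ = 0.130
  ψ = 0.130: g = -0.0228, g' = -0.897 → ψ = 0.104
  ψ = 0.104: g = 0.0003, g' = -0.923 → ψ = 0.105
Converged at ψ = 0.105.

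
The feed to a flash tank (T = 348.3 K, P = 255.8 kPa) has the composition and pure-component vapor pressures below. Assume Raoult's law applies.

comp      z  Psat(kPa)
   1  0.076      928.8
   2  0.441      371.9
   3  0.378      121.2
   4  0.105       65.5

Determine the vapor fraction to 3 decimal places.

ψ = 0.201

Raoult's law: Kᵢ = Pᵢˢᵃᵗ/P = Pᵢˢᵃᵗ/255.8.
  K_1 = 928.8/255.8 = 3.63096, K_2 = 371.9/255.8 = 1.45387, K_3 = 121.2/255.8 = 0.47381, K_4 = 65.5/255.8 = 0.25606
Material balance + equilibrium reduce to Σ zᵢ(Kᵢ−1)/(1+ψ(Kᵢ−1)) = 0.
g(0) = ΣzᵢKᵢ − 1 = 0.123 and g(1) = 1 − Σzᵢ/Kᵢ = -0.532, so a root lies in (0, 1).
Newton iteration, ψ⁰ = 0.66:
  ψ = 0.660: g = -0.2311, g' = -0.594 → ψ = 0.271
  ψ = 0.271: g = -0.0348, g' = -0.485 → ψ = 0.199
  ψ = 0.199: g = 0.0009, g' = -0.514 → ψ = 0.201
Converged at ψ = 0.201.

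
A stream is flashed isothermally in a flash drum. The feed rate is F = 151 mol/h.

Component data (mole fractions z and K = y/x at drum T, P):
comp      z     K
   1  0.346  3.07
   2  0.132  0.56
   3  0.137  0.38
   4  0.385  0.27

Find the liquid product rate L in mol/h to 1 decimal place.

L = 118.5 mol/h

Rachford–Rice: g(ψ) = Σ zᵢ(Kᵢ−1)/(1+ψ(Kᵢ−1)) = 0.
g(0) = ΣzᵢKᵢ − 1 = 0.292 and g(1) = 1 − Σzᵢ/Kᵢ = -1.135, so a root lies in (0, 1).
Newton–Raphson from ψ = 0.32:
  ψ = 0.320: g = -0.1094, g' = -1.002 → ψ = 0.211
  ψ = 0.211: g = 0.0047, g' = -1.106 → ψ = 0.215
Converged at ψ = 0.215.
Then V = ψ·F = 0.2151·151 = 32.5 mol/h and L = F − V = 118.5 mol/h.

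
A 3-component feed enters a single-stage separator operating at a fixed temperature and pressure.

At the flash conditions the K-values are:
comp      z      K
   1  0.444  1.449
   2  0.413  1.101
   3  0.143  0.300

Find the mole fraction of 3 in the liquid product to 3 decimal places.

Rachford–Rice: g(β) = Σ zᵢ(Kᵢ−1)/(1+β(Kᵢ−1)) = 0.
g(0) = ΣzᵢKᵢ − 1 = 0.141 and g(1) = 1 − Σzᵢ/Kᵢ = -0.158, so a root lies in (0, 1).
Iterate (Newton) starting at β = 0.62:
  β = 0.620: g = 0.0183, g' = -0.277 → β = 0.686
  β = 0.686: g = -0.0012, g' = -0.315 → β = 0.682
Converged at β = 0.682.
Compositions from xᵢ = zᵢ/(1+β(Kᵢ−1)), yᵢ = Kᵢxᵢ:
  1: x = 0.340, y = 0.492
  2: x = 0.386, y = 0.425
  3: x = 0.274, y = 0.082

x_3 = 0.274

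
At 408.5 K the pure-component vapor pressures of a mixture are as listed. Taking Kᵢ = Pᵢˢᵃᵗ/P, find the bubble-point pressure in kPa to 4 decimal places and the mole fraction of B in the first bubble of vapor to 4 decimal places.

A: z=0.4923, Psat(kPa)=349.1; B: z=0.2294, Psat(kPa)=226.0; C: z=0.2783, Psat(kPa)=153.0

At the bubble point ψ → 0, so ΣzᵢKᵢ = 1 with Kᵢ = Pᵢˢᵃᵗ/P ⇒ P = ΣzᵢPᵢˢᵃᵗ.
P = 0.4923·349.1 + 0.2294·226.0 + 0.2783·153.0 = 266.2862 kPa
yᵢ = zᵢPᵢˢᵃᵗ/P ⇒ y_B = 0.2294·226.0/266.2862 = 0.1947

Pbub = 266.2862 kPa, y_B = 0.1947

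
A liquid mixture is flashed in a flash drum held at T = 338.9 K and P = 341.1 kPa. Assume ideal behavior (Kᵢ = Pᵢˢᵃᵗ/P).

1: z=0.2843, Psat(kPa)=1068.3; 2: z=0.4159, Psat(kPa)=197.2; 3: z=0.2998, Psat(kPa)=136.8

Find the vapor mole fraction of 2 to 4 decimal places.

y_2 = 0.2669

Raoult's law: Kᵢ = Pᵢˢᵃᵗ/P = Pᵢˢᵃᵗ/341.1.
  K_1 = 1068.3/341.1 = 3.131926, K_2 = 197.2/341.1 = 0.578130, K_3 = 136.8/341.1 = 0.401055
Material balance + equilibrium reduce to Σ zᵢ(Kᵢ−1)/(1+V/F(Kᵢ−1)) = 0.
Check two-phase: ΣzᵢKᵢ = 1.2511 > 1 and Σzᵢ/Kᵢ = 1.5577 > 1, so g(0) = 0.2511 > 0 and g(1) = -0.5577 < 0.
Newton iteration, V/F⁰ = 0.5:
  V/F = 0.5000: g = -0.18531, g' = -0.6408 → V/F = 0.2108
  V/F = 0.2108: g = 0.02007, g' = -0.8451 → V/F = 0.2346
  V/F = 0.2346: g = 0.00041, g' = -0.8110 → V/F = 0.2351
Converged at V/F = 0.2351.
Compositions from xᵢ = zᵢ/(1+V/F(Kᵢ−1)), yᵢ = Kᵢxᵢ:
  1: x = 0.1894, y = 0.5931
  2: x = 0.4617, y = 0.2669
  3: x = 0.3489, y = 0.1399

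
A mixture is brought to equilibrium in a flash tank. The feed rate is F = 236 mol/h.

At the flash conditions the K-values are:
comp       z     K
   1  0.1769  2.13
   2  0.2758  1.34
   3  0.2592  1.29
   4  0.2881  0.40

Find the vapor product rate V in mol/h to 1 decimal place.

Let β = V/F and solve Σ zᵢ(Kᵢ−1)/(1+β(Kᵢ−1)) = 0.
Check two-phase: ΣzᵢKᵢ = 1.1960 > 1 and Σzᵢ/Kᵢ = 1.2101 > 1, so g(0) = 0.1960 > 0 and g(1) = -0.2101 < 0.
Newton–Raphson from β = 0.5:
  β = 0.5000: g = 0.02658, g' = -0.3438 → β = 0.5773
  β = 0.5773: g = -0.00072, g' = -0.3638 → β = 0.5753
Converged at β = 0.5753.
Then V = β·F = 0.5753·236 = 135.8 mol/h and L = F − V = 100.2 mol/h.

V = 135.8 mol/h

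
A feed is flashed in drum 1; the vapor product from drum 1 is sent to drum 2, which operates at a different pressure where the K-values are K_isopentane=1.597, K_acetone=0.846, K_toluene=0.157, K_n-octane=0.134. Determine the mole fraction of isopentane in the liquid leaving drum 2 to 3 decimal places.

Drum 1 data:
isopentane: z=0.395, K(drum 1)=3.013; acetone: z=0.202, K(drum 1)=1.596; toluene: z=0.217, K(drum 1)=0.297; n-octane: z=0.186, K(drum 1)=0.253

Drum 1:
Let ψ₁ = V/F and solve Σ zᵢ(Kᵢ−1)/(1+ψ₁(Kᵢ−1)) = 0.
Check two-phase: ΣzᵢKᵢ = 1.624 > 1 and Σzᵢ/Kᵢ = 1.723 > 1, so g(0) = 0.624 > 0 and g(1) = -0.723 < 0.
Newton iteration, ψ₁⁰ = 0.5:
  ψ₁ = 0.500: g = 0.0320, g' = -0.960 → ψ₁ = 0.533
Converged at ψ₁ = 0.533.
Drum-1 compositions:
  isopentane: x = 0.191, y = 0.574
  acetone: x = 0.153, y = 0.245
  toluene: x = 0.347, y = 0.103
  n-octane: x = 0.309, y = 0.078
Drum-2 feed = drum-1 vapor: z₂ = (0.5741, 0.2447, 0.1031, 0.0782).
Drum 2:
Let ψ₂ = V/F and solve Σ zᵢ(Kᵢ−1)/(1+ψ₂(Kᵢ−1)) = 0.
g(0) = ΣzᵢKᵢ − 1 = 0.150 and g(1) = 1 − Σzᵢ/Kᵢ = -0.889, so a root lies in (0, 1).
Iterate (Newton) starting at ψ₂ = 0.5:
  ψ₂ = 0.500: g = -0.0465, g' = -0.529 → ψ₂ = 0.412
  ψ₂ = 0.412: g = -0.0036, g' = -0.452 → ψ₂ = 0.404
Converged at ψ₂ = 0.404.
  isopentane: x = 0.463, y = 0.739
  acetone: x = 0.261, y = 0.221
  toluene: x = 0.156, y = 0.025
  n-octane: x = 0.120, y = 0.016

x_isopentane (drum 2) = 0.463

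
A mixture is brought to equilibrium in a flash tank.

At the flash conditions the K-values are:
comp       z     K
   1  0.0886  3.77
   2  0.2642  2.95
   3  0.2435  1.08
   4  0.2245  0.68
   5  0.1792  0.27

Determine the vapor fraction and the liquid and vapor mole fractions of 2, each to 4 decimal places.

ψ = 0.6405, x_2 = 0.1175, y_2 = 0.3465

Material balance + equilibrium reduce to Σ zᵢ(Kᵢ−1)/(1+ψ(Kᵢ−1)) = 0.
g(0) = ΣzᵢKᵢ − 1 = 0.5774 and g(1) = 1 − Σzᵢ/Kᵢ = -0.3324, so a root lies in (0, 1).
Newton iteration, ψ⁰ = 0.53:
  ψ = 0.5300: g = 0.07160, g' = -0.6434 → ψ = 0.6413
  ψ = 0.6413: g = -0.00050, g' = -0.6619 → ψ = 0.6405
Converged at ψ = 0.6405.
Compositions from xᵢ = zᵢ/(1+ψ(Kᵢ−1)), yᵢ = Kᵢxᵢ:
  1: x = 0.0319, y = 0.1204
  2: x = 0.1175, y = 0.3465
  3: x = 0.2316, y = 0.2502
  4: x = 0.2824, y = 0.1920
  5: x = 0.3366, y = 0.0909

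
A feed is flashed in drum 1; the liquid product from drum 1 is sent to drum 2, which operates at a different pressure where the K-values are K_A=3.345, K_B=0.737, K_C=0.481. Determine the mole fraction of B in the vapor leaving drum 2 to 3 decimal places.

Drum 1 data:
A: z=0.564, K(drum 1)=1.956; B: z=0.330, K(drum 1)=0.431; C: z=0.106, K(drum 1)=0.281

Drum 1:
Let ψ₁ = V/F and solve Σ zᵢ(Kᵢ−1)/(1+ψ₁(Kᵢ−1)) = 0.
Check two-phase: ΣzᵢKᵢ = 1.275 > 1 and Σzᵢ/Kᵢ = 1.431 > 1, so g(0) = 0.275 > 0 and g(1) = -0.431 < 0.
Newton iteration, ψ₁⁰ = 0.39:
  ψ₁ = 0.390: g = 0.0455, g' = -0.556 → ψ₁ = 0.472
  ψ₁ = 0.472: g = -0.0005, g' = -0.570 → ψ₁ = 0.471
Converged at ψ₁ = 0.471.
Drum-1 compositions:
  A: x = 0.389, y = 0.761
  B: x = 0.451, y = 0.194
  C: x = 0.160, y = 0.045
Drum-2 feed = drum-1 liquid: z₂ = (0.3889, 0.4508, 0.1603).
Drum 2:
Material balance + equilibrium reduce to Σ zᵢ(Kᵢ−1)/(1+ψ₂(Kᵢ−1)) = 0.
Feasibility: ΣzᵢKᵢ = 1.710, Σzᵢ/Kᵢ = 1.061 — both > 1, two phases present.
Newton–Raphson from ψ₂ = 0.5:
  ψ₂ = 0.500: g = 0.1709, g' = -0.573 → ψ₂ = 0.798
  ψ₂ = 0.798: g = 0.0255, g' = -0.435 → ψ₂ = 0.857
Converged at ψ₂ = 0.857.
  A: x = 0.129, y = 0.432
  B: x = 0.582, y = 0.429
  C: x = 0.289, y = 0.139

y_B (drum 2) = 0.429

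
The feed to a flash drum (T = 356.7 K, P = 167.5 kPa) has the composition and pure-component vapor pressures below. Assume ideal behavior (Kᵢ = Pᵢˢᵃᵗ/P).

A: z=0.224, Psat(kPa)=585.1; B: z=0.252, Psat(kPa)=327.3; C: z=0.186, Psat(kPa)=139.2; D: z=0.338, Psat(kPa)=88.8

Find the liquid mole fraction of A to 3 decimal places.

Raoult's law: Kᵢ = Pᵢˢᵃᵗ/P = Pᵢˢᵃᵗ/167.5.
  K_A = 585.1/167.5 = 3.49313, K_B = 327.3/167.5 = 1.95403, K_C = 139.2/167.5 = 0.83104, K_D = 88.8/167.5 = 0.53015
Material balance + equilibrium reduce to Σ zᵢ(Kᵢ−1)/(1+ψ(Kᵢ−1)) = 0.
g(0) = ΣzᵢKᵢ − 1 = 0.609 and g(1) = 1 − Σzᵢ/Kᵢ = -0.054, so a root lies in (0, 1).
Iterate (Newton) starting at ψ = 0.5:
  ψ = 0.500: g = 0.1695, g' = -0.515 → ψ = 0.829
  ψ = 0.829: g = 0.0196, g' = -0.427 → ψ = 0.875
Converged at ψ = 0.875.
Compositions from xᵢ = zᵢ/(1+ψ(Kᵢ−1)), yᵢ = Kᵢxᵢ:
  A: x = 0.070, y = 0.246
  B: x = 0.137, y = 0.268
  C: x = 0.218, y = 0.181
  D: x = 0.574, y = 0.304

x_A = 0.070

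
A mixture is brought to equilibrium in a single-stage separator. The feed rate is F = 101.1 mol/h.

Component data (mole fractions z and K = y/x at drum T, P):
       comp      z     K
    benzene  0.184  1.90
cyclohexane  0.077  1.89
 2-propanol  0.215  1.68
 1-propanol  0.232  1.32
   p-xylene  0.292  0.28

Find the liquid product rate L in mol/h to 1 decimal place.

L = 49.4 mol/h

Let ψ = V/F and solve Σ zᵢ(Kᵢ−1)/(1+ψ(Kᵢ−1)) = 0.
Check two-phase: ΣzᵢKᵢ = 1.244 > 1 and Σzᵢ/Kᵢ = 1.484 > 1, so g(0) = 0.244 > 0 and g(1) = -0.484 < 0.
Newton–Raphson from ψ = 0.38:
  ψ = 0.380: g = 0.0676, g' = -0.485 → ψ = 0.519
  ψ = 0.519: g = -0.0043, g' = -0.556 → ψ = 0.511
Converged at ψ = 0.511.
Then V = ψ·F = 0.5114·101.1 = 51.7 mol/h and L = F − V = 49.4 mol/h.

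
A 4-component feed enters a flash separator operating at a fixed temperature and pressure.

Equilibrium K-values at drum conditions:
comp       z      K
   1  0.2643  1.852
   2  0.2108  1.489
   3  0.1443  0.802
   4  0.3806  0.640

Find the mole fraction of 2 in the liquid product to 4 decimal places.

x_2 = 0.1566

Iterate (Newton) starting at β = 0.61:
  β = 0.6100: g = 0.01950, g' = -0.2013 → β = 0.7069
  β = 0.7069: g = 0.00013, g' = -0.1990 → β = 0.7076
Converged at β = 0.7076.
Compositions from xᵢ = zᵢ/(1+β(Kᵢ−1)), yᵢ = Kᵢxᵢ:
  1: x = 0.1649, y = 0.3054
  2: x = 0.1566, y = 0.2332
  3: x = 0.1678, y = 0.1346
  4: x = 0.5107, y = 0.3268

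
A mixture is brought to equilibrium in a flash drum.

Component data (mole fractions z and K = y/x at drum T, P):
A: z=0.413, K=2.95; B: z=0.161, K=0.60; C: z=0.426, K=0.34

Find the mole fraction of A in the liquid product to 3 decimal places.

Material balance + equilibrium reduce to Σ zᵢ(Kᵢ−1)/(1+β(Kᵢ−1)) = 0.
g(0) = ΣzᵢKᵢ − 1 = 0.460 and g(1) = 1 − Σzᵢ/Kᵢ = -0.661, so a root lies in (0, 1).
Iterate (Newton) starting at β = 0.47:
  β = 0.470: g = -0.0667, g' = -0.857 → β = 0.392
  β = 0.392: g = 0.0006, g' = -0.878 → β = 0.393
Converged at β = 0.393.
Compositions from xᵢ = zᵢ/(1+β(Kᵢ−1)), yᵢ = Kᵢxᵢ:
  A: x = 0.234, y = 0.690
  B: x = 0.191, y = 0.115
  C: x = 0.575, y = 0.196

x_A = 0.234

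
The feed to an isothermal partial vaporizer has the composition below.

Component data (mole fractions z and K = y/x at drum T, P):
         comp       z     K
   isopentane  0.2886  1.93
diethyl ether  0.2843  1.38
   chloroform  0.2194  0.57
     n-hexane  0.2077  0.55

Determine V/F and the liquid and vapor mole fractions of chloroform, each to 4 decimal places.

Material balance + equilibrium reduce to Σ zᵢ(Kᵢ−1)/(1+V/F(Kᵢ−1)) = 0.
Check two-phase: ΣzᵢKᵢ = 1.1886 > 1 and Σzᵢ/Kᵢ = 1.1181 > 1, so g(0) = 0.1886 > 0 and g(1) = -0.1181 < 0.
Iterate (Newton) starting at V/F = 0.5:
  V/F = 0.5000: g = 0.03321, g' = -0.2811 → V/F = 0.6181
  V/F = 0.6181: g = -0.00006, g' = -0.2835 → V/F = 0.6179
Converged at V/F = 0.6179.
Compositions from xᵢ = zᵢ/(1+V/F(Kᵢ−1)), yᵢ = Kᵢxᵢ:
  isopentane: x = 0.1833, y = 0.3537
  diethyl ether: x = 0.2302, y = 0.3177
  chloroform: x = 0.2988, y = 0.1703
  n-hexane: x = 0.2877, y = 0.1582

V/F = 0.6179, x_chloroform = 0.2988, y_chloroform = 0.1703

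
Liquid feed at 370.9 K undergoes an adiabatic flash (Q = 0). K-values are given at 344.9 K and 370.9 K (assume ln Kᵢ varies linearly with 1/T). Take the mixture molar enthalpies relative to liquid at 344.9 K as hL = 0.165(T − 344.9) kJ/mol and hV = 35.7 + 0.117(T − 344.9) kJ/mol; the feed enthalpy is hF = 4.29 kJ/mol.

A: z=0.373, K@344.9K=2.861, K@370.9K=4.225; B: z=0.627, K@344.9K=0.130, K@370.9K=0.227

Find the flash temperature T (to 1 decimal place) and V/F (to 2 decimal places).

T = 346.9 K, V/F = 0.11

Adiabatic flash: solve Rachford–Rice at each trial T, then check hF = ψ·hV(T) + (1−ψ)·hL(T).
  T = 344.9 K: K = (2.861, 0.130), RR gives ψ = 0.092, H_out = 3.278 kJ/mol
  T = 370.9 K: K = (4.225, 0.227), RR gives ψ = 0.288, H_out = 14.216 kJ/mol
  T = 357.9 K: K = (3.501, 0.174), RR gives ψ = 0.201, H_out = 9.183 kJ/mol
  T = 351.4 K: K = (3.171, 0.151), RR gives ψ = 0.150, H_out = 6.392 kJ/mol
  T = 348.1 K: K = (3.011, 0.140), RR gives ψ = 0.122, H_out = 4.860 kJ/mol
  T = 346.5 K: K = (2.935, 0.135), RR gives ψ = 0.107, H_out = 4.082 kJ/mol
Linear interpolation between T = 346.5 (H_out = 4.082) and T = 348.1 (H_out = 4.860) on hF = 4.29 gives T ≈ 346.9 K, at which ψ = 0.11.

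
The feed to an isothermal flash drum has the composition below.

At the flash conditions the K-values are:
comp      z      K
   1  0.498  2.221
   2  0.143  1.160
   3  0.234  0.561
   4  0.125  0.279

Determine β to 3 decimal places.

Let β = V/F and solve Σ zᵢ(Kᵢ−1)/(1+β(Kᵢ−1)) = 0.
Feasibility: ΣzᵢKᵢ = 1.438, Σzᵢ/Kᵢ = 1.213 — both > 1, two phases present.
Newton–Raphson from β = 0.5:
  β = 0.500: g = 0.1262, g' = -0.522 → β = 0.742
  β = 0.742: g = -0.0065, g' = -0.607 → β = 0.731
Converged at β = 0.731.

β = 0.731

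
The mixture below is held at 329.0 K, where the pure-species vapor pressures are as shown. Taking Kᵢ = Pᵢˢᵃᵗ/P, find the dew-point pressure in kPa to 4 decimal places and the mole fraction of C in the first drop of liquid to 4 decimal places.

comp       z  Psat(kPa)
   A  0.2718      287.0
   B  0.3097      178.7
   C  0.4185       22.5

Pdew = 46.9922 kPa, x_C = 0.8741

At the dew point ψ → 1, so Σzᵢ/Kᵢ = 1 with Kᵢ = Pᵢˢᵃᵗ/P ⇒ 1/P = Σzᵢ/Pᵢˢᵃᵗ.
1/P = 0.2718/287.0 + 0.3097/178.7 + 0.4185/22.5 = 0.0212801 ⇒ P = 46.9922 kPa
xᵢ = zᵢP/Pᵢˢᵃᵗ ⇒ x_C = 0.4185·46.9922/22.5 = 0.8741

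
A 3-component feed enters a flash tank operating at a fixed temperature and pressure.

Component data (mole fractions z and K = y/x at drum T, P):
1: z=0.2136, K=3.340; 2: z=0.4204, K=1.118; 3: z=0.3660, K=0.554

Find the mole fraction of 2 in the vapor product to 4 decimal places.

Iterate (Newton) starting at ψ = 0.5:
  ψ = 0.5000: g = 0.06709, g' = -0.3742 → ψ = 0.6793
  ψ = 0.6793: g = 0.00475, g' = -0.3293 → ψ = 0.6937
  ψ = 0.6937: g = 0.00001, g' = -0.3276 → ψ = 0.6938
Converged at ψ = 0.6938.
Compositions from xᵢ = zᵢ/(1+ψ(Kᵢ−1)), yᵢ = Kᵢxᵢ:
  1: x = 0.0814, y = 0.2719
  2: x = 0.3886, y = 0.4344
  3: x = 0.5300, y = 0.2936

y_2 = 0.4344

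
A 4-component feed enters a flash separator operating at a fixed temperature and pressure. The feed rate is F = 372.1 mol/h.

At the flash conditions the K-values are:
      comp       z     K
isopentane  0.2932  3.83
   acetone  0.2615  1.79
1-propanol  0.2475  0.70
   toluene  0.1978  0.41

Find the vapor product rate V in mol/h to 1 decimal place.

V = 337.5 mol/h

Material balance + equilibrium reduce to Σ zᵢ(Kᵢ−1)/(1+ψ(Kᵢ−1)) = 0.
Feasibility: ΣzᵢKᵢ = 1.8454, Σzᵢ/Kᵢ = 1.0587 — both > 1, two phases present.
Newton–Raphson from ψ = 0.67:
  ψ = 0.6700: g = 0.13567, g' = -0.5729 → ψ = 0.9068
  ψ = 0.9068: g = 0.00006, g' = -0.6005 → ψ = 0.9069
Converged at ψ = 0.9069.
Then V = ψ·F = 0.9069·372.1 = 337.5 mol/h and L = F − V = 34.6 mol/h.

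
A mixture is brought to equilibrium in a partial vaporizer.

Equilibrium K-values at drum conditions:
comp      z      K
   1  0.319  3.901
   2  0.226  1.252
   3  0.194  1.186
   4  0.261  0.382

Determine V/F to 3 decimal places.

V/F = 0.858

Material balance + equilibrium reduce to Σ zᵢ(Kᵢ−1)/(1+V/F(Kᵢ−1)) = 0.
Check two-phase: ΣzᵢKᵢ = 1.857 > 1 and Σzᵢ/Kᵢ = 1.109 > 1, so g(0) = 0.857 > 0 and g(1) = -0.109 < 0.
Newton iteration, V/F⁰ = 0.47:
  V/F = 0.470: g = 0.2483, g' = -0.696 → V/F = 0.827
  V/F = 0.827: g = 0.0208, g' = -0.664 → V/F = 0.858
Converged at V/F = 0.858.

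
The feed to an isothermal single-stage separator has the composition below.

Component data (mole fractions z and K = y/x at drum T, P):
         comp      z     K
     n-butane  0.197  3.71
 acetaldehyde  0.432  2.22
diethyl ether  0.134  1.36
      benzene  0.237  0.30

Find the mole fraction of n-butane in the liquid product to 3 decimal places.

Material balance + equilibrium reduce to Σ zᵢ(Kᵢ−1)/(1+V/F(Kᵢ−1)) = 0.
Feasibility: ΣzᵢKᵢ = 1.943, Σzᵢ/Kᵢ = 1.136 — both > 1, two phases present.
Iterate (Newton) starting at V/F = 0.5:
  V/F = 0.500: g = 0.3397, g' = -0.796 → V/F = 0.927
  V/F = 0.927: g = -0.0366, g' = -1.209 → V/F = 0.896
  V/F = 0.896: g = -0.0015, g' = -1.116 → V/F = 0.895
Converged at V/F = 0.895.
Compositions from xᵢ = zᵢ/(1+V/F(Kᵢ−1)), yᵢ = Kᵢxᵢ:
  n-butane: x = 0.058, y = 0.213
  acetaldehyde: x = 0.206, y = 0.458
  diethyl ether: x = 0.101, y = 0.138
  benzene: x = 0.635, y = 0.190

x_n-butane = 0.058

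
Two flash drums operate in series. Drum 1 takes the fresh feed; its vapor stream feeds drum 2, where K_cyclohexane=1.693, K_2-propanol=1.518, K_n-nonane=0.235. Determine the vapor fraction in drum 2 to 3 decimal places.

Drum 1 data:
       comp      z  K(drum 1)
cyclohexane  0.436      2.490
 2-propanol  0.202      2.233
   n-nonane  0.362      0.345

Drum 1:
Newton iteration, ψ₁⁰ = 0.41:
  ψ₁ = 0.410: g = 0.2445, g' = -0.799 → ψ₁ = 0.716
Converged at ψ₁ = 0.716.
Drum-1 compositions:
  cyclohexane: x = 0.211, y = 0.525
  2-propanol: x = 0.107, y = 0.240
  n-nonane: x = 0.682, y = 0.235
Drum-2 feed = drum-1 vapor: z₂ = (0.5252, 0.2396, 0.2352).
Drum 2:
Newton–Raphson from ψ₂ = 0.54:
  ψ₂ = 0.540: g = 0.0552, g' = -0.572 → ψ₂ = 0.636
  ψ₂ = 0.636: g = -0.0048, g' = -0.681 → ψ₂ = 0.629
Converged at ψ₂ = 0.629.
  cyclohexane: x = 0.366, y = 0.619
  2-propanol: x = 0.181, y = 0.274
  n-nonane: x = 0.454, y = 0.107

V/F (drum 2) = 0.629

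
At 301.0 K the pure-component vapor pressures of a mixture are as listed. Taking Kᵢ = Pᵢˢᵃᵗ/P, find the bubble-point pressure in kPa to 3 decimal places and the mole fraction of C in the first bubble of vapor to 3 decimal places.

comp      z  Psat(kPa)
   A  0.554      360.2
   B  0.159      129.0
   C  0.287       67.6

Pbub = 239.463 kPa, y_C = 0.081

At the bubble point ψ → 0, so ΣzᵢKᵢ = 1 with Kᵢ = Pᵢˢᵃᵗ/P ⇒ P = ΣzᵢPᵢˢᵃᵗ.
P = 0.554·360.2 + 0.159·129.0 + 0.287·67.6 = 239.463 kPa
yᵢ = zᵢPᵢˢᵃᵗ/P ⇒ y_C = 0.287·67.6/239.463 = 0.081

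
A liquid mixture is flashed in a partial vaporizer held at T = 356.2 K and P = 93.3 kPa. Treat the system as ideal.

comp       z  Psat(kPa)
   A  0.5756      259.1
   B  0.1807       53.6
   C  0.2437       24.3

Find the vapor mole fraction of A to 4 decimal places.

y_A = 0.7284

Raoult's law: Kᵢ = Pᵢˢᵃᵗ/P = Pᵢˢᵃᵗ/93.3.
  K_A = 259.1/93.3 = 2.777063, K_B = 53.6/93.3 = 0.574491, K_C = 24.3/93.3 = 0.260450
Newton iteration, ψ⁰ = 0.43:
  ψ = 0.4300: g = 0.22144, g' = -0.9196 → ψ = 0.6708
  ψ = 0.6708: g = 0.00138, g' = -0.9673 → ψ = 0.6722
Converged at ψ = 0.6722.
Compositions from xᵢ = zᵢ/(1+ψ(Kᵢ−1)), yᵢ = Kᵢxᵢ:
  A: x = 0.2623, y = 0.7284
  B: x = 0.2531, y = 0.1454
  C: x = 0.4846, y = 0.1262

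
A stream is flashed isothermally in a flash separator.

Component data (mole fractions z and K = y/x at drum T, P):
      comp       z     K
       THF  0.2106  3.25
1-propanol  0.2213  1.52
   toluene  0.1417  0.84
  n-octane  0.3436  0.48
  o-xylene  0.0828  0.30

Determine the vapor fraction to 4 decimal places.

ψ = 0.4255

Rachford–Rice: g(ψ) = Σ zᵢ(Kᵢ−1)/(1+ψ(Kᵢ−1)) = 0.
g(0) = ΣzᵢKᵢ − 1 = 0.3296 and g(1) = 1 − Σzᵢ/Kᵢ = -0.3709, so a root lies in (0, 1).
Iterate (Newton) starting at ψ = 0.5:
  ψ = 0.5000: g = -0.04094, g' = -0.5438 → ψ = 0.4247
  ψ = 0.4247: g = 0.00044, g' = -0.5583 → ψ = 0.4255
Converged at ψ = 0.4255.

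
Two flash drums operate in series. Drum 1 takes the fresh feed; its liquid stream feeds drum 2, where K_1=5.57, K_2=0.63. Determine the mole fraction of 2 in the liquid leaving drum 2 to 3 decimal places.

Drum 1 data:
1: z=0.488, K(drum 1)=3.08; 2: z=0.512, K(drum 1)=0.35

Drum 1:
Binary case is linear: z₁(K₁−1)(1+ψ₁(K₂−1)) + z₂(K₂−1)(1+ψ₁(K₁−1)) = 0
⇒ ψ₁ = [z₁(K₁−1)+z₂(K₂−1)] / [−(K₁−1)(K₂−1)] = 0.6822/1.3520 = 0.505
Drum-1 compositions:
  1: x = 0.238, y = 0.733
  2: x = 0.762, y = 0.267
Drum-2 feed = drum-1 liquid: z₂ = (0.2381, 0.7619).
Drum 2:
Let ψ₂ = V/F and solve Σ zᵢ(Kᵢ−1)/(1+ψ₂(Kᵢ−1)) = 0.
Feasibility: ΣzᵢKᵢ = 1.806, Σzᵢ/Kᵢ = 1.252 — both > 1, two phases present.
Binary case is linear: z₁(K₁−1)(1+ψ₂(K₂−1)) + z₂(K₂−1)(1+ψ₂(K₁−1)) = 0
⇒ ψ₂ = [z₁(K₁−1)+z₂(K₂−1)] / [−(K₁−1)(K₂−1)] = 0.8062/1.6909 = 0.477
  1: x = 0.075, y = 0.417
  2: x = 0.925, y = 0.583

x_2 (drum 2) = 0.925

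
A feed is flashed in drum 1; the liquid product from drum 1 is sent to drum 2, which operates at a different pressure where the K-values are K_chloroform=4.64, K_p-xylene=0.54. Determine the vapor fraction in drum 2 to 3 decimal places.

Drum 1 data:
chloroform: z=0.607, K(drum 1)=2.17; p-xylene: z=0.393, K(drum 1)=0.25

V/F (drum 2) = 0.682

Drum 1:
Material balance + equilibrium reduce to Σ zᵢ(Kᵢ−1)/(1+ψ₁(Kᵢ−1)) = 0.
Check two-phase: ΣzᵢKᵢ = 1.415 > 1 and Σzᵢ/Kᵢ = 1.852 > 1, so g(0) = 0.415 > 0 and g(1) = -0.852 < 0.
Binary case is linear: z₁(K₁−1)(1+ψ₁(K₂−1)) + z₂(K₂−1)(1+ψ₁(K₁−1)) = 0
⇒ ψ₁ = [z₁(K₁−1)+z₂(K₂−1)] / [−(K₁−1)(K₂−1)] = 0.4154/0.8775 = 0.473
Drum-1 compositions:
  chloroform: x = 0.391, y = 0.848
  p-xylene: x = 0.609, y = 0.152
Drum-2 feed = drum-1 liquid: z₂ = (0.3906, 0.6094).
Drum 2:
Let ψ₂ = V/F and solve Σ zᵢ(Kᵢ−1)/(1+ψ₂(Kᵢ−1)) = 0.
g(0) = ΣzᵢKᵢ − 1 = 1.142 and g(1) = 1 − Σzᵢ/Kᵢ = -0.213, so a root lies in (0, 1).
Newton iteration, ψ₂⁰ = 0.51:
  ψ₂ = 0.510: g = 0.1316, g' = -0.854 → ψ₂ = 0.664
  ψ₂ = 0.664: g = 0.0126, g' = -0.711 → ψ₂ = 0.682
Converged at ψ₂ = 0.682.
  chloroform: x = 0.112, y = 0.521
  p-xylene: x = 0.888, y = 0.479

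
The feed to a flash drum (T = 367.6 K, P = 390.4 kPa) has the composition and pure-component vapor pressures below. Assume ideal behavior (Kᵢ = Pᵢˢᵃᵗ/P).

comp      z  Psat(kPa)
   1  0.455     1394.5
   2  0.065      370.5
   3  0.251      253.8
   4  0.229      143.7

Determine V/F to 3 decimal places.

V/F = 0.753

Raoult's law: Kᵢ = Pᵢˢᵃᵗ/P = Pᵢˢᵃᵗ/390.4.
  K_1 = 1394.5/390.4 = 3.57198, K_2 = 370.5/390.4 = 0.94903, K_3 = 253.8/390.4 = 0.65010, K_4 = 143.7/390.4 = 0.36808
Material balance + equilibrium reduce to Σ zᵢ(Kᵢ−1)/(1+V/F(Kᵢ−1)) = 0.
Feasibility: ΣzᵢKᵢ = 1.934, Σzᵢ/Kᵢ = 1.204 — both > 1, two phases present.
Newton–Raphson from V/F = 0.5:
  V/F = 0.500: g = 0.1905, g' = -0.817 → V/F = 0.733
  V/F = 0.733: g = 0.0143, g' = -0.735 → V/F = 0.753
Converged at V/F = 0.753.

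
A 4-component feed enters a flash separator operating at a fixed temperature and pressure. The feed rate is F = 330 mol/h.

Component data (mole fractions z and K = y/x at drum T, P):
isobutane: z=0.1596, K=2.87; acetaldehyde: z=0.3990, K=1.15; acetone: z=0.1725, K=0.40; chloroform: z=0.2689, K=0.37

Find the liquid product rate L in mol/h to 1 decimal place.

L = 285.9 mol/h

Newton iteration, ψ⁰ = 0.5:
  ψ = 0.5000: g = -0.18525, g' = -0.5110 → ψ = 0.1375
  ψ = 0.1375: g = -0.00222, g' = -0.5635 → ψ = 0.1335
  ψ = 0.1335: g = 0.00001, g' = -0.5666 → ψ = 0.1336
Converged at ψ = 0.1336.
Then V = ψ·F = 0.1336·330 = 44.1 mol/h and L = F − V = 285.9 mol/h.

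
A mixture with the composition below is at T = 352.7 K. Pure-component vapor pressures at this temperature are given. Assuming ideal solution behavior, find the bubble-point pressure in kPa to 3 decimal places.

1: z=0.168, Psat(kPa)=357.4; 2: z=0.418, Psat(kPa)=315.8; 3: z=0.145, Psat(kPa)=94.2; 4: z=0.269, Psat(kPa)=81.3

At the bubble point ψ → 0, so ΣzᵢKᵢ = 1 with Kᵢ = Pᵢˢᵃᵗ/P ⇒ P = ΣzᵢPᵢˢᵃᵗ.
P = 0.168·357.4 + 0.418·315.8 + 0.145·94.2 + 0.269·81.3 = 227.576 kPa

Pbub = 227.576 kPa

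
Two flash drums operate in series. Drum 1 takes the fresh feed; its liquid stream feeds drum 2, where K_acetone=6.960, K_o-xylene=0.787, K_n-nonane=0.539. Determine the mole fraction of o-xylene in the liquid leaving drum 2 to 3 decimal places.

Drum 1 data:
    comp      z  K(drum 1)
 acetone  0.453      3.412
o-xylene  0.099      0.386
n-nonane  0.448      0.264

x_o-xylene (drum 2) = 0.145

Drum 1:
Rachford–Rice: g(ψ₁) = Σ zᵢ(Kᵢ−1)/(1+ψ₁(Kᵢ−1)) = 0.
Feasibility: ΣzᵢKᵢ = 1.702, Σzᵢ/Kᵢ = 2.086 — both > 1, two phases present.
Iterate (Newton) starting at ψ₁ = 0.5:
  ψ₁ = 0.500: g = -0.1141, g' = -1.227 → ψ₁ = 0.407
Converged at ψ₁ = 0.407.
Drum-1 compositions:
  acetone: x = 0.229, y = 0.780
  o-xylene: x = 0.132, y = 0.051
  n-nonane: x = 0.639, y = 0.169
Drum-2 feed = drum-1 liquid: z₂ = (0.2287, 0.1319, 0.6394).
Drum 2:
Let ψ₂ = V/F and solve Σ zᵢ(Kᵢ−1)/(1+ψ₂(Kᵢ−1)) = 0.
Check two-phase: ΣzᵢKᵢ = 2.040 > 1 and Σzᵢ/Kᵢ = 1.387 > 1, so g(0) = 1.040 > 0 and g(1) = -0.387 < 0.
Newton–Raphson from ψ₂ = 0.5:
  ψ₂ = 0.500: g = -0.0720, g' = -0.750 → ψ₂ = 0.404
  ψ₂ = 0.404: g = 0.0071, g' = -0.912 → ψ₂ = 0.412
Converged at ψ₂ = 0.412.
  acetone: x = 0.066, y = 0.461
  o-xylene: x = 0.145, y = 0.114
  n-nonane: x = 0.789, y = 0.425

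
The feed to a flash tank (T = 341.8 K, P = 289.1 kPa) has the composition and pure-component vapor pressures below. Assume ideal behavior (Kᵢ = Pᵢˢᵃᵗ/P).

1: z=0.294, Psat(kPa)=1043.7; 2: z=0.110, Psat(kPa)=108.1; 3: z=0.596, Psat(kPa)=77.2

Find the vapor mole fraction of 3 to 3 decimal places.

y_3 = 0.177

Raoult's law: Kᵢ = Pᵢˢᵃᵗ/P = Pᵢˢᵃᵗ/289.1.
  K_1 = 1043.7/289.1 = 3.61017, K_2 = 108.1/289.1 = 0.37392, K_3 = 77.2/289.1 = 0.26704
Newton–Raphson from ψ = 0.5:
  ψ = 0.500: g = -0.4569, g' = -1.266 → ψ = 0.139
  ψ = 0.139: g = 0.0010, g' = -1.527 → ψ = 0.140
Converged at ψ = 0.140.
Compositions from xᵢ = zᵢ/(1+ψ(Kᵢ−1)), yᵢ = Kᵢxᵢ:
  1: x = 0.215, y = 0.778
  2: x = 0.121, y = 0.045
  3: x = 0.664, y = 0.177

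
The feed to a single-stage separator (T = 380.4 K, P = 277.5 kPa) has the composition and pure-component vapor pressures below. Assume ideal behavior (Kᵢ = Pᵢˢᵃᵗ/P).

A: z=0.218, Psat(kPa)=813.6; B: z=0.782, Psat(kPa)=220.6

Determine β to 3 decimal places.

Raoult's law: Kᵢ = Pᵢˢᵃᵗ/P = Pᵢˢᵃᵗ/277.5.
  K_A = 813.6/277.5 = 2.93189, K_B = 220.6/277.5 = 0.79495
Rachford–Rice: g(β) = Σ zᵢ(Kᵢ−1)/(1+β(Kᵢ−1)) = 0.
Check two-phase: ΣzᵢKᵢ = 1.261 > 1 and Σzᵢ/Kᵢ = 1.058 > 1, so g(0) = 0.261 > 0 and g(1) = -0.058 < 0.
Binary case is linear: z₁(K₁−1)(1+β(K₂−1)) + z₂(K₂−1)(1+β(K₁−1)) = 0
⇒ β = [z₁(K₁−1)+z₂(K₂−1)] / [−(K₁−1)(K₂−1)] = 0.2608/0.3961 = 0.658

β = 0.658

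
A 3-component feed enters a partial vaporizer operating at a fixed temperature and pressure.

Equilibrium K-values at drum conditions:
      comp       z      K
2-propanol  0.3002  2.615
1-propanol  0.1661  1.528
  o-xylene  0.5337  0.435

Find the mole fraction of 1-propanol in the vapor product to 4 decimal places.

y_1-propanol = 0.2130

Let β = V/F and solve Σ zᵢ(Kᵢ−1)/(1+β(Kᵢ−1)) = 0.
Feasibility: ΣzᵢKᵢ = 1.2710, Σzᵢ/Kᵢ = 1.4504 — both > 1, two phases present.
Iterate (Newton) starting at β = 0.5:
  β = 0.5000: g = -0.08265, g' = -0.5996 → β = 0.3621
  β = 0.3621: g = 0.00042, g' = -0.6137 → β = 0.3628
Converged at β = 0.3628.
Compositions from xᵢ = zᵢ/(1+β(Kᵢ−1)), yᵢ = Kᵢxᵢ:
  2-propanol: x = 0.1893, y = 0.4950
  1-propanol: x = 0.1394, y = 0.2130
  o-xylene: x = 0.6713, y = 0.2920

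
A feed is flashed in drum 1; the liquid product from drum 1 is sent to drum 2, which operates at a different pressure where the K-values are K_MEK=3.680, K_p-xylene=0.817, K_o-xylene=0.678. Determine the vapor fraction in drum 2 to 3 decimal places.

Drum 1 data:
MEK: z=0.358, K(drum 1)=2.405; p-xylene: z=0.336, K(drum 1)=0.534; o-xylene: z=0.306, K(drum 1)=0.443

Drum 1:
Newton–Raphson from ψ₁ = 0.42:
  ψ₁ = 0.420: g = -0.1008, g' = -0.554 → ψ₁ = 0.238
  ψ₁ = 0.238: g = 0.0043, g' = -0.615 → ψ₁ = 0.245
Converged at ψ₁ = 0.245.
Drum-1 compositions:
  MEK: x = 0.266, y = 0.640
  p-xylene: x = 0.379, y = 0.203
  o-xylene: x = 0.354, y = 0.157
Drum-2 feed = drum-1 liquid: z₂ = (0.2663, 0.3793, 0.3544).
Drum 2:
Let ψ₂ = V/F and solve Σ zᵢ(Kᵢ−1)/(1+ψ₂(Kᵢ−1)) = 0.
Feasibility: ΣzᵢKᵢ = 1.530, Σzᵢ/Kᵢ = 1.059 — both > 1, two phases present.
Newton–Raphson from ψ₂ = 0.5:
  ψ₂ = 0.500: g = 0.0926, g' = -0.417 → ψ₂ = 0.722
  ψ₂ = 0.722: g = 0.0145, g' = -0.301 → ψ₂ = 0.770
  ψ₂ = 0.770: g = 0.0004, g' = -0.286 → ψ₂ = 0.771
Converged at ψ₂ = 0.771.
  MEK: x = 0.087, y = 0.319
  p-xylene: x = 0.442, y = 0.361
  o-xylene: x = 0.472, y = 0.320

V/F (drum 2) = 0.771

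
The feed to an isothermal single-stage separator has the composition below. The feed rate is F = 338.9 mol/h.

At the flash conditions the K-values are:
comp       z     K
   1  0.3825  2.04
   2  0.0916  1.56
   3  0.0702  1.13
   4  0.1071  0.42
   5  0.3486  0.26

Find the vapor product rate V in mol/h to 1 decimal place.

Iterate (Newton) starting at ψ = 0.5:
  ψ = 0.5000: g = -0.18660, g' = -0.7501 → ψ = 0.2512
  ψ = 0.2512: g = -0.02038, g' = -0.6207 → ψ = 0.2184
  ψ = 0.2184: g = -0.00006, g' = -0.6175 → ψ = 0.2183
Converged at ψ = 0.2183.
Then V = ψ·F = 0.2183·338.9 = 74.0 mol/h and L = F − V = 264.9 mol/h.

V = 74.0 mol/h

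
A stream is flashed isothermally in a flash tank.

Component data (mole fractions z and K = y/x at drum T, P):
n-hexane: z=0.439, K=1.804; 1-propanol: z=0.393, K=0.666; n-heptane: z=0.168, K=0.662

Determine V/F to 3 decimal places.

Rachford–Rice: g(V/F) = Σ zᵢ(Kᵢ−1)/(1+V/F(Kᵢ−1)) = 0.
g(0) = ΣzᵢKᵢ − 1 = 0.165 and g(1) = 1 − Σzᵢ/Kᵢ = -0.087, so a root lies in (0, 1).
Newton–Raphson from V/F = 0.5:
  V/F = 0.500: g = 0.0258, g' = -0.235 → V/F = 0.610
  V/F = 0.610: g = 0.0005, g' = -0.227 → V/F = 0.612
Converged at V/F = 0.612.

V/F = 0.612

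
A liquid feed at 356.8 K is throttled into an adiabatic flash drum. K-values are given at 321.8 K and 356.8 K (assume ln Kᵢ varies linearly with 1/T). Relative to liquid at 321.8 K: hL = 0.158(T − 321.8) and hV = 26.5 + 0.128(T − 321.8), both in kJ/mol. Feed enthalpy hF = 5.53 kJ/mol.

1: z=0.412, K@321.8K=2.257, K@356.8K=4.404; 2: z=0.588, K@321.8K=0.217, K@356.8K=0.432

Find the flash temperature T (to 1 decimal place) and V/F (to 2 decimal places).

T = 328.0 K, V/F = 0.17

Adiabatic flash: solve Rachford–Rice at each trial T, then check hF = ψ·hV(T) + (1−ψ)·hL(T).
  T = 321.8 K: K = (2.257, 0.217), RR gives ψ = 0.058, H_out = 1.548 kJ/mol
  T = 356.8 K: K = (4.404, 0.432), RR gives ψ = 0.553, H_out = 19.594 kJ/mol
  T = 339.3 K: K = (3.208, 0.312), RR gives ψ = 0.332, H_out = 11.394 kJ/mol
  T = 330.6 K: K = (2.706, 0.262), RR gives ψ = 0.213, H_out = 6.985 kJ/mol
  T = 326.2 K: K = (2.474, 0.239), RR gives ψ = 0.142, H_out = 4.446 kJ/mol
  T = 328.4 K: K = (2.588, 0.250), RR gives ψ = 0.179, H_out = 5.752 kJ/mol
Linear interpolation between T = 326.2 (H_out = 4.446) and T = 328.4 (H_out = 5.752) on hF = 5.53 gives T ≈ 328.0 K, at which ψ = 0.17.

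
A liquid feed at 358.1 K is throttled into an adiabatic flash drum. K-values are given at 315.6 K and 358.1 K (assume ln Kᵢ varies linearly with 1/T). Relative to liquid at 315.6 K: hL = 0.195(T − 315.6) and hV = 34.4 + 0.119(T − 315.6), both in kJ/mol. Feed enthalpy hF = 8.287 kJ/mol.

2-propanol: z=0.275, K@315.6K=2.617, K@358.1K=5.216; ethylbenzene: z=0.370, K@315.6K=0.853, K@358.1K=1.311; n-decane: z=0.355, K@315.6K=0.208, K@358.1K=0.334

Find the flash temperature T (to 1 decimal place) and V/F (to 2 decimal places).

Adiabatic flash: solve Rachford–Rice at each trial T, then check hF = ψ·hV(T) + (1−ψ)·hL(T).
  T = 315.6 K: K = (2.617, 0.853, 0.208), RR gives ψ = 0.128, H_out = 4.408 kJ/mol
  T = 358.1 K: K = (5.216, 1.311, 0.334), RR gives ψ = 0.637, H_out = 28.142 kJ/mol
  T = 336.9 K: K = (3.779, 1.072, 0.268), RR gives ψ = 0.424, H_out = 18.045 kJ/mol
  T = 326.2 K: K = (3.161, 0.960, 0.237), RR gives ψ = 0.293, H_out = 11.900 kJ/mol
  T = 320.9 K: K = (2.881, 0.906, 0.222), RR gives ψ = 0.216, H_out = 8.386 kJ/mol
  T = 318.2 K: K = (2.744, 0.879, 0.215), RR gives ψ = 0.173, H_out = 6.428 kJ/mol
  T = 319.5 K: K = (2.809, 0.892, 0.218), RR gives ψ = 0.194, H_out = 7.387 kJ/mol
Linear interpolation between T = 319.5 (H_out = 7.387) and T = 320.9 (H_out = 8.386) on hF = 8.287 gives T ≈ 320.8 K, at which ψ = 0.21.

T = 320.8 K, V/F = 0.21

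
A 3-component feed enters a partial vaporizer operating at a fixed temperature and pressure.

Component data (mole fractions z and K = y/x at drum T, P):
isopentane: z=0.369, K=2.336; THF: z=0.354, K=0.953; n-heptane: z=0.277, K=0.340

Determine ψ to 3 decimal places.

Rachford–Rice: g(ψ) = Σ zᵢ(Kᵢ−1)/(1+ψ(Kᵢ−1)) = 0.
Check two-phase: ΣzᵢKᵢ = 1.294 > 1 and Σzᵢ/Kᵢ = 1.344 > 1, so g(0) = 0.294 > 0 and g(1) = -0.344 < 0.
Iterate (Newton) starting at ψ = 0.58:
  ψ = 0.580: g = -0.0356, g' = -0.527 → ψ = 0.512
  ψ = 0.512: g = -0.0007, g' = -0.508 → ψ = 0.511
Converged at ψ = 0.511.

ψ = 0.511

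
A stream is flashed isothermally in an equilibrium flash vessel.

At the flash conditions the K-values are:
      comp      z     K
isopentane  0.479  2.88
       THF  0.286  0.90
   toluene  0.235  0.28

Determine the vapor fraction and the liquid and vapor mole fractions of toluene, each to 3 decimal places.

ψ = 0.721, x_toluene = 0.488, y_toluene = 0.137

Iterate (Newton) starting at ψ = 0.32:
  ψ = 0.320: g = 0.3129, g' = -0.869 → ψ = 0.680
  ψ = 0.680: g = 0.0329, g' = -0.797 → ψ = 0.721
Converged at ψ = 0.721.
Compositions from xᵢ = zᵢ/(1+ψ(Kᵢ−1)), yᵢ = Kᵢxᵢ:
  isopentane: x = 0.203, y = 0.586
  THF: x = 0.308, y = 0.277
  toluene: x = 0.488, y = 0.137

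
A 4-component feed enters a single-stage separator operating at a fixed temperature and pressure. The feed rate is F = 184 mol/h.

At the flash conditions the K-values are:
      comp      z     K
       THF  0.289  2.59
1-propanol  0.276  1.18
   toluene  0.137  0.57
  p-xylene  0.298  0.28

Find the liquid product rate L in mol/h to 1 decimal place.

L = 123.8 mol/h

Rachford–Rice: g(ψ) = Σ zᵢ(Kᵢ−1)/(1+ψ(Kᵢ−1)) = 0.
Check two-phase: ΣzᵢKᵢ = 1.236 > 1 and Σzᵢ/Kᵢ = 1.650 > 1, so g(0) = 0.236 > 0 and g(1) = -0.650 < 0.
Iterate (Newton) starting at ψ = 0.5:
  ψ = 0.500: g = -0.1087, g' = -0.653 → ψ = 0.333
  ψ = 0.333: g = -0.0039, g' = -0.622 → ψ = 0.327
Converged at ψ = 0.327.
Then V = ψ·F = 0.3271·184 = 60.2 mol/h and L = F − V = 123.8 mol/h.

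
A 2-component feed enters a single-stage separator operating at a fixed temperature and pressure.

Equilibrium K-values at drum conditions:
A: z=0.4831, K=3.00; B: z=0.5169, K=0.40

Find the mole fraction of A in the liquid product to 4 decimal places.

Rachford–Rice: g(β) = Σ zᵢ(Kᵢ−1)/(1+β(Kᵢ−1)) = 0.
Feasibility: ΣzᵢKᵢ = 1.6561, Σzᵢ/Kᵢ = 1.4533 — both > 1, two phases present.
Newton iteration, β⁰ = 0.5:
  β = 0.5000: g = 0.04004, g' = -0.8629 → β = 0.5464
  β = 0.5464: g = 0.00026, g' = -0.8531 → β = 0.5467
Converged at β = 0.5467.
Compositions from xᵢ = zᵢ/(1+β(Kᵢ−1)), yᵢ = Kᵢxᵢ:
  A: x = 0.2308, y = 0.6923
  B: x = 0.7692, y = 0.3077

x_A = 0.2308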